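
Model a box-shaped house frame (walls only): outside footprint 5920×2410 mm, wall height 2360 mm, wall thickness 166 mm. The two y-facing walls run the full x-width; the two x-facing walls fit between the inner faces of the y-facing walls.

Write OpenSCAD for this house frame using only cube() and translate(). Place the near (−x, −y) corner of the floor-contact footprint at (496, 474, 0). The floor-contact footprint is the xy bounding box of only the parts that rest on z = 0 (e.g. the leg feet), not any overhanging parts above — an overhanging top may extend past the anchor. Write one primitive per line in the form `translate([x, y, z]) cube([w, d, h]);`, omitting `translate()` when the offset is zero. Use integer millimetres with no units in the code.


translate([496, 474, 0]) cube([5920, 166, 2360]);
translate([496, 2718, 0]) cube([5920, 166, 2360]);
translate([496, 640, 0]) cube([166, 2078, 2360]);
translate([6250, 640, 0]) cube([166, 2078, 2360]);


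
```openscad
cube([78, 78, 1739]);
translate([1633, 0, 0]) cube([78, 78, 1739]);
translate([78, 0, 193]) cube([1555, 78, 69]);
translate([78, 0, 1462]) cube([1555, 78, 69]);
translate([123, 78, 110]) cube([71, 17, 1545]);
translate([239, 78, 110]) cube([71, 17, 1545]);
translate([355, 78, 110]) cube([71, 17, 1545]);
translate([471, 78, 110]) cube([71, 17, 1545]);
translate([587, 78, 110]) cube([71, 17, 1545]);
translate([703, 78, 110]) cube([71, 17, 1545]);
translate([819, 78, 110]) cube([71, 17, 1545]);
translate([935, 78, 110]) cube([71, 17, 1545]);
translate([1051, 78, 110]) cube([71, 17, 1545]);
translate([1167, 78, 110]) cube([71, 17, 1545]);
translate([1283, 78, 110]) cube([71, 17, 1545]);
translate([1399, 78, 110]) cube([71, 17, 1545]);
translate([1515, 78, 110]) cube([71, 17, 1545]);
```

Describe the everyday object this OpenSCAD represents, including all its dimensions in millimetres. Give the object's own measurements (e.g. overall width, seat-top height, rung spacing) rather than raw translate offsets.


A fence section. Two 78×78 mm posts, 1739 mm tall, stand on the floor with a clear span of 1555 mm between their inner faces. Two horizontal rails of 78×69 mm section span the gap between the posts with their undersides at z = 193 mm and z = 1462 mm, flush with the posts' −y face. 13 pickets, each 71 mm wide, 17 mm thick and 1545 mm tall, are fixed to the +y face of the rails with their bottoms at z = 110 mm, spaced across the span with a 45 mm gap after the −x post and between neighbouring pickets, with 47 mm left before the +x post.


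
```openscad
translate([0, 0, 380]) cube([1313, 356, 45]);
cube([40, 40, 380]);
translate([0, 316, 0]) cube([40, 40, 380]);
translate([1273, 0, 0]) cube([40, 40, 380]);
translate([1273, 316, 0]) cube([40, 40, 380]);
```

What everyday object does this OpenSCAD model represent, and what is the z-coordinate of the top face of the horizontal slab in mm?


A bench. The seat-top height is 425 mm.

A long slab on four corner posts — a bench. The slab sits at z = 380 with thickness 45, so the top is 380 + 45 = 425 mm.


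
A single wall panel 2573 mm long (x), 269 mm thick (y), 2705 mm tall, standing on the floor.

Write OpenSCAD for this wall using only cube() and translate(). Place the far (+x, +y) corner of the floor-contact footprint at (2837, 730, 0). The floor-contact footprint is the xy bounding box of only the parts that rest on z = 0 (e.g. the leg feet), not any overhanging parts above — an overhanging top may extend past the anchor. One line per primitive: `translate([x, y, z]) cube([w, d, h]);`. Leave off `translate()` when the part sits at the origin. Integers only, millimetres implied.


translate([264, 461, 0]) cube([2573, 269, 2705]);


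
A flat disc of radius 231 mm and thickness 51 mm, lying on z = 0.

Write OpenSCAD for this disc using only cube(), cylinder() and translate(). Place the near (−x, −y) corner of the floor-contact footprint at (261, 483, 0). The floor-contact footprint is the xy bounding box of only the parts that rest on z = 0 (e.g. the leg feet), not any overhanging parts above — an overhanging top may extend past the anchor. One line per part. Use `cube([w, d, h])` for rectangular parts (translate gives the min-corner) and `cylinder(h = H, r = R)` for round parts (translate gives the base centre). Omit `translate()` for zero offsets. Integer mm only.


translate([492, 714, 0]) cylinder(h = 51, r = 231);


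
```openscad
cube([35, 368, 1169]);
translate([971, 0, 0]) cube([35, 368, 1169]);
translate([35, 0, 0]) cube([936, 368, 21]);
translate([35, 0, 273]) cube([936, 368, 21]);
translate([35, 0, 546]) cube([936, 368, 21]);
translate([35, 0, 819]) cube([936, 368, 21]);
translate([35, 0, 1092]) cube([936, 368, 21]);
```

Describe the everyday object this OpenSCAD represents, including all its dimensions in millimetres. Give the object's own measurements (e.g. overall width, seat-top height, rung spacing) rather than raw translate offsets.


An open bookshelf. Two side panels, each 35 mm thick, 368 mm deep and 1169 mm tall, stand 1006 mm apart (outside-to-outside). Between them sit 5 shelves, each 21 mm thick and 368 mm deep, spanning the full gap between the sides. The bottom shelf rests on the floor (its underside at z = 0) and the clear gap between one shelf's top and the next shelf's underside is 252 mm.


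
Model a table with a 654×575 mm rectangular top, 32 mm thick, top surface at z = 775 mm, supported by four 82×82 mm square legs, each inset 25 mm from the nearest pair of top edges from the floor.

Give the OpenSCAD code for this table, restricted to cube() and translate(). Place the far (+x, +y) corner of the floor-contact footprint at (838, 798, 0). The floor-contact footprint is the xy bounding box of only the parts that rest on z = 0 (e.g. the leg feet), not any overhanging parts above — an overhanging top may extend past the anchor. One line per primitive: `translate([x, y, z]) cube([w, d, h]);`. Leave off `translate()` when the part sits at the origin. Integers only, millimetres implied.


translate([209, 248, 743]) cube([654, 575, 32]);
translate([234, 273, 0]) cube([82, 82, 743]);
translate([756, 273, 0]) cube([82, 82, 743]);
translate([234, 716, 0]) cube([82, 82, 743]);
translate([756, 716, 0]) cube([82, 82, 743]);


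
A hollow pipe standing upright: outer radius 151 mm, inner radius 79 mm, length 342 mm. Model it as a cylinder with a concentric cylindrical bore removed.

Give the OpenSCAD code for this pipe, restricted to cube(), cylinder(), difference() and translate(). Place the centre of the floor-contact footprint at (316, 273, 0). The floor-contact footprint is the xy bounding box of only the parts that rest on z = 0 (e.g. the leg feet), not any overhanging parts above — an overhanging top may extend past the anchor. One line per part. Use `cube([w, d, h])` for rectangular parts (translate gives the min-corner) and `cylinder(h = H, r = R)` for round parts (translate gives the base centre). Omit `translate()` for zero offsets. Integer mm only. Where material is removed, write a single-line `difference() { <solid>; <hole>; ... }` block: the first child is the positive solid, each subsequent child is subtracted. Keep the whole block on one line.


difference() { translate([316, 273, 0]) cylinder(h = 342, r = 151); translate([316, 273, 0]) cylinder(h = 342, r = 79); }


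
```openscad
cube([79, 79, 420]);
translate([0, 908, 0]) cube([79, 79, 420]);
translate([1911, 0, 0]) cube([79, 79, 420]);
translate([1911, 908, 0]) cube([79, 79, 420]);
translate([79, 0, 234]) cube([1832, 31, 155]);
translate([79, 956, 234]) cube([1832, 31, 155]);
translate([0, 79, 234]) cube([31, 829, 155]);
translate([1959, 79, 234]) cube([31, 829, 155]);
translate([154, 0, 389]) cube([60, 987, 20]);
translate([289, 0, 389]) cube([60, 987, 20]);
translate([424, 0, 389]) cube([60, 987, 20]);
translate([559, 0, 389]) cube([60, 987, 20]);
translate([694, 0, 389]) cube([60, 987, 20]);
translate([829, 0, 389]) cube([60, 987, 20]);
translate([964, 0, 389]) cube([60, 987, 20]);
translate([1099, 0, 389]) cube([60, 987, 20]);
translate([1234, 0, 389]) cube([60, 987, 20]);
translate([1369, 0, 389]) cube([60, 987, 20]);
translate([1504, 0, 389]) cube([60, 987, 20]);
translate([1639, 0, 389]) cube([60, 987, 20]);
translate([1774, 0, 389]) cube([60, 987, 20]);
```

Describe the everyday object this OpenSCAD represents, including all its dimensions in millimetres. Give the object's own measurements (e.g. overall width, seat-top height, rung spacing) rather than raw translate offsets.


A bed frame 1990 mm long (x) by 987 mm wide (y). Four 79×79 mm corner posts, 420 mm tall, at the corners of the footprint. Four rails of 31 mm thickness and 155 mm height run between adjacent posts with their undersides at z = 234 mm, their outer faces flush with the outside of the frame (the two x-running rails run between the posts' inner faces; the two y-running rails run between the posts' inner faces). 13 slats, each 60 mm wide (x) and 20 mm thick, lie across the top of the two x-running rails, running the full 987 mm width of the frame in y; along x they sit between the end posts with a 75 mm gap after the −x posts and between neighbouring slats, leaving 77 mm before the +x posts.


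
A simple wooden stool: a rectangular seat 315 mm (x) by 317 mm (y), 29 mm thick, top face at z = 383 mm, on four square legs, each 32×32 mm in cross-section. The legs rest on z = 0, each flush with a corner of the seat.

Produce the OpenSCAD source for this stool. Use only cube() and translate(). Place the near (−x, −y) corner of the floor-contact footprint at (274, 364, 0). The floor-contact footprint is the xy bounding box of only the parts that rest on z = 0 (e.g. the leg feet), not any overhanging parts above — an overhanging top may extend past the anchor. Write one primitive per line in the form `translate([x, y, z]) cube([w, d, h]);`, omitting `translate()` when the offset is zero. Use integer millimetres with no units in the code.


translate([274, 364, 354]) cube([315, 317, 29]);
translate([274, 364, 0]) cube([32, 32, 354]);
translate([557, 364, 0]) cube([32, 32, 354]);
translate([274, 649, 0]) cube([32, 32, 354]);
translate([557, 649, 0]) cube([32, 32, 354]);


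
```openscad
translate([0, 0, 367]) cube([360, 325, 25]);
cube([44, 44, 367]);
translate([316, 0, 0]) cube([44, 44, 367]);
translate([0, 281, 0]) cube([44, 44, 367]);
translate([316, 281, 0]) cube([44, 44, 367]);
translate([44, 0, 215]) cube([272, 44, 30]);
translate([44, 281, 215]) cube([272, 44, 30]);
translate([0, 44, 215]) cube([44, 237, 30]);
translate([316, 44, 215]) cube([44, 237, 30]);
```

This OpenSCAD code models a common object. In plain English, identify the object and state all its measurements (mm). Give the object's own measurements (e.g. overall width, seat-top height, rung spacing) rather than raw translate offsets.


A four-legged stool. The seat is a 360×325×25 mm slab whose top surface is at z = 392 mm; four square legs, each 44×44 mm in cross-section, run from the floor (z = 0) to the underside of the seat, each flush with a corner of the seat. Four stretchers, 44 mm wide and 30 mm tall, connect adjacent legs with their undersides at z = 215 mm, each running between the inner faces of the legs it joins and aligned with the legs' outer faces on the other axis.


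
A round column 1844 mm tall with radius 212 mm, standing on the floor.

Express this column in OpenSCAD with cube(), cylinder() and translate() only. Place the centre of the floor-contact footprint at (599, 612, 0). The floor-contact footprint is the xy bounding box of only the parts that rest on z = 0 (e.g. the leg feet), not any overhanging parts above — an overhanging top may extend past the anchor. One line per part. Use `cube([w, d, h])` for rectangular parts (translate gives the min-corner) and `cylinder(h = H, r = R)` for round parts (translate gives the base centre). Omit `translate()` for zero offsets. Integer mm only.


translate([599, 612, 0]) cylinder(h = 1844, r = 212);


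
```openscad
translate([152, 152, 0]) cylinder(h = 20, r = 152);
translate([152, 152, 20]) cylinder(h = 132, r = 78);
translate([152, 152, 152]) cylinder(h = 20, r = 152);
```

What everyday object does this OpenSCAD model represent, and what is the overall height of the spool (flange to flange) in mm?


A spool. The overall height is 172 mm.

Three coaxial cylinders, large–small–large — a spool. Two 20 mm flanges and a 132 mm core give 20 + 132 + 20 = 172 mm.


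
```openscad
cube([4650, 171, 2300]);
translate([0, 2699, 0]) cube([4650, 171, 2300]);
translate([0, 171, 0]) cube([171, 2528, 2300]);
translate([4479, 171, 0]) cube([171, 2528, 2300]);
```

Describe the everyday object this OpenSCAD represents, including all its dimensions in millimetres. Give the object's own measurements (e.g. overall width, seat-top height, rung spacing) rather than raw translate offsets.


The wall frame of a small rectangular building: four walls, each 2300 mm tall and 171 mm thick, enclosing a footprint 4650 mm (x) by 2870 mm (y) outside-to-outside, with no floor or roof. The front and back walls (the −y and +y sides) span the full width; the two side walls fit between them.


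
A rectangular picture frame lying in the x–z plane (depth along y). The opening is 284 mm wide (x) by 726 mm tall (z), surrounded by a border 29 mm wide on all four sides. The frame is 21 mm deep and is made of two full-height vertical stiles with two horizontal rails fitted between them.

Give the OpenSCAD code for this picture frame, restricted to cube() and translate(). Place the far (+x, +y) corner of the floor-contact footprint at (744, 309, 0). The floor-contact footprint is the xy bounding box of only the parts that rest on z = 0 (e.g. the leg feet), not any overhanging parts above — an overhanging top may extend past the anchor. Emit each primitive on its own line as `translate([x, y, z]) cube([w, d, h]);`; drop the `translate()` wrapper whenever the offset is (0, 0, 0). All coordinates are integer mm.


translate([402, 288, 0]) cube([29, 21, 784]);
translate([715, 288, 0]) cube([29, 21, 784]);
translate([431, 288, 0]) cube([284, 21, 29]);
translate([431, 288, 755]) cube([284, 21, 29]);


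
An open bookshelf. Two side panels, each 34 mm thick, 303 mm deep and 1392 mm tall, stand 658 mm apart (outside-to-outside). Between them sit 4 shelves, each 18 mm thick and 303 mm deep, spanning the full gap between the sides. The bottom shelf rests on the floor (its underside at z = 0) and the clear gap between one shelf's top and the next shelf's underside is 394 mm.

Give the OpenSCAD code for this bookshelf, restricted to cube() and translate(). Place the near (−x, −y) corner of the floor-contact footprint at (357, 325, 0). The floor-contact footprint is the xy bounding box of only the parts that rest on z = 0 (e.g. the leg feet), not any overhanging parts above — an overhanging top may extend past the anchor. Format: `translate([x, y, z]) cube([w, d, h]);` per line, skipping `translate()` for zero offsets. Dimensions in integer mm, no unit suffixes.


translate([357, 325, 0]) cube([34, 303, 1392]);
translate([981, 325, 0]) cube([34, 303, 1392]);
translate([391, 325, 0]) cube([590, 303, 18]);
translate([391, 325, 412]) cube([590, 303, 18]);
translate([391, 325, 824]) cube([590, 303, 18]);
translate([391, 325, 1236]) cube([590, 303, 18]);


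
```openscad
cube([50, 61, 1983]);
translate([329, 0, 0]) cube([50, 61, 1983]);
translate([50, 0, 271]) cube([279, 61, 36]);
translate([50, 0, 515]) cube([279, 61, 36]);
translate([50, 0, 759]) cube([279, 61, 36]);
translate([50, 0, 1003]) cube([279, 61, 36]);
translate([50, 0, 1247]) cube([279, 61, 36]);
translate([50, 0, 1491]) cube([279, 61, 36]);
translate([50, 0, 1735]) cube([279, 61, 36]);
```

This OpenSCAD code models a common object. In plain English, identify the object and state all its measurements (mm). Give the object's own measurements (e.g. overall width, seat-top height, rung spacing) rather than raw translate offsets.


A straight ladder. Two 50×61 mm vertical rails, 1983 mm tall, stand 379 mm apart (outside-to-outside) with their front faces coplanar on the −y side. 7 rungs, each 61 mm deep and 36 mm tall, span between the inner faces of the rails, front faces flush with the rails. The lowest rung's underside is at z = 271 mm and rungs are spaced 244 mm apart (underside to underside).


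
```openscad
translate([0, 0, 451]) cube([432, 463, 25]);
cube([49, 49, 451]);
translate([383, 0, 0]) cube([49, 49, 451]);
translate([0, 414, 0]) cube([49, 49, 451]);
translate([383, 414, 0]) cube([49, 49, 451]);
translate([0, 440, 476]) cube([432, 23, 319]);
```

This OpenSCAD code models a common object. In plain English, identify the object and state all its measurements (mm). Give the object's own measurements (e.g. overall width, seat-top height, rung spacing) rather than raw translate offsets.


A chair. The seat is a 432×463×25 mm slab with its top at z = 476 mm, on four 49×49 mm corner legs (flush with the seat edges, standing on z = 0). A flat backrest 23 mm thick, 319 mm tall, spans the full seat width and rises from the seat top along its +y edge, rear face flush with the rear of the seat.


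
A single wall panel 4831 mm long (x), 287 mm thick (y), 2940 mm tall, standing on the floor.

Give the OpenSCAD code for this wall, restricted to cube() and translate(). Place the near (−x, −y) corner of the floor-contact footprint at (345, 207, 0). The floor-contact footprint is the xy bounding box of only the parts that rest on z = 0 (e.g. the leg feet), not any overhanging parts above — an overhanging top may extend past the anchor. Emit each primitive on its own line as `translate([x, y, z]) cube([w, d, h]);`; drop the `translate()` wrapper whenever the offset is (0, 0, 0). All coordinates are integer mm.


translate([345, 207, 0]) cube([4831, 287, 2940]);


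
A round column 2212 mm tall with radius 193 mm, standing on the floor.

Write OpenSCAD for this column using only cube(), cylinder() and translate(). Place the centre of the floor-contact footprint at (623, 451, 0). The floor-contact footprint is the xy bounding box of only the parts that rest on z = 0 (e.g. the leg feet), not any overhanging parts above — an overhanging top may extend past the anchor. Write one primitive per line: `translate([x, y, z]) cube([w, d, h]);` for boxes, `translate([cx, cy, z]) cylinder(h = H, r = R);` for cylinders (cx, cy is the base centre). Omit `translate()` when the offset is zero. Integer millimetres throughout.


translate([623, 451, 0]) cylinder(h = 2212, r = 193);


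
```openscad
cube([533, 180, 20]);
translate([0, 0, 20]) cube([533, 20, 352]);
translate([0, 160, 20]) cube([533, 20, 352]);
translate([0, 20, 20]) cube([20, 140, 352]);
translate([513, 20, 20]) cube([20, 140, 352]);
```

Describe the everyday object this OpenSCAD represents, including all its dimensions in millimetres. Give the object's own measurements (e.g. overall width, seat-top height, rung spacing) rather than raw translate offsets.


An open-topped rectangular box: outside dimensions 533×180×372 mm, with a uniform wall and base thickness of 20 mm. The base is a full 533×180 slab on the floor; four walls sit on top of the base. The front and back walls (the −y and +y sides) span the full width; the two side walls fit between them.


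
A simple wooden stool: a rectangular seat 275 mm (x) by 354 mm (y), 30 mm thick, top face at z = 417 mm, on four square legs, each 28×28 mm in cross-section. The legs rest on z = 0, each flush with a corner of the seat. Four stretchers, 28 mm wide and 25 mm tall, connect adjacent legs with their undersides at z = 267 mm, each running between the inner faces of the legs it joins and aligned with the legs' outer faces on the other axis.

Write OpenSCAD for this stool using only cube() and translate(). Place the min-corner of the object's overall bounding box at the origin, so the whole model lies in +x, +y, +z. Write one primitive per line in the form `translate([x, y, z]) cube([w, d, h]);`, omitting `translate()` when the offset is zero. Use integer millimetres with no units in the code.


translate([0, 0, 387]) cube([275, 354, 30]);
cube([28, 28, 387]);
translate([247, 0, 0]) cube([28, 28, 387]);
translate([0, 326, 0]) cube([28, 28, 387]);
translate([247, 326, 0]) cube([28, 28, 387]);
translate([28, 0, 267]) cube([219, 28, 25]);
translate([28, 326, 267]) cube([219, 28, 25]);
translate([0, 28, 267]) cube([28, 298, 25]);
translate([247, 28, 267]) cube([28, 298, 25]);


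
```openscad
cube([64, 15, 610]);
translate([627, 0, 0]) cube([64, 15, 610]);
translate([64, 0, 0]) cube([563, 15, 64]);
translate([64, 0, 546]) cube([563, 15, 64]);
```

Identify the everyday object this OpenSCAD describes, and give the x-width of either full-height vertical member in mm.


A picture frame. The border width is 64 mm.

Four thin pieces enclosing a rectangular opening — a picture frame. The two full-height stiles are 610 mm tall; the top rail sits at z = 546 and is 64 mm tall, so the border above the opening is 610 − 546 = 64 mm, matching the stile x-width.


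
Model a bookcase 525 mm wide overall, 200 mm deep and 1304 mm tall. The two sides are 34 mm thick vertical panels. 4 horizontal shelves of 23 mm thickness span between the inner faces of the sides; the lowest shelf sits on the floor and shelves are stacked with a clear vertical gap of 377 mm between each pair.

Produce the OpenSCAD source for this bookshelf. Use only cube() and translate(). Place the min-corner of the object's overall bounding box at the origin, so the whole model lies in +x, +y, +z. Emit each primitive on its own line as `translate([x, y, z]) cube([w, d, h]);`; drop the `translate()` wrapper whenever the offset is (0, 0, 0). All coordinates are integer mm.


cube([34, 200, 1304]);
translate([491, 0, 0]) cube([34, 200, 1304]);
translate([34, 0, 0]) cube([457, 200, 23]);
translate([34, 0, 400]) cube([457, 200, 23]);
translate([34, 0, 800]) cube([457, 200, 23]);
translate([34, 0, 1200]) cube([457, 200, 23]);


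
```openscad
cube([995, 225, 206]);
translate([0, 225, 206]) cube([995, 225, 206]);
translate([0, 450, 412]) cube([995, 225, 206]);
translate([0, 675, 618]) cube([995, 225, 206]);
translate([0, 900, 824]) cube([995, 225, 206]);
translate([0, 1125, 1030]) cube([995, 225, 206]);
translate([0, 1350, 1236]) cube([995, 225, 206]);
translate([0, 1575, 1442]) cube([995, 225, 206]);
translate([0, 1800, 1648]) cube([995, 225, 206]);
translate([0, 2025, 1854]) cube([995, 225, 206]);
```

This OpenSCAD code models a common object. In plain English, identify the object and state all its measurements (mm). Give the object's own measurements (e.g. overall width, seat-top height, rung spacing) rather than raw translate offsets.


A straight staircase of 10 solid steps. Each step is 995 mm wide (x), 225 mm deep (y, the going) and 206 mm tall (the rise). The first step rests on the floor; each subsequent step sits one going further in +y and one rise higher in +z, directly behind and above the previous step with no overlap.


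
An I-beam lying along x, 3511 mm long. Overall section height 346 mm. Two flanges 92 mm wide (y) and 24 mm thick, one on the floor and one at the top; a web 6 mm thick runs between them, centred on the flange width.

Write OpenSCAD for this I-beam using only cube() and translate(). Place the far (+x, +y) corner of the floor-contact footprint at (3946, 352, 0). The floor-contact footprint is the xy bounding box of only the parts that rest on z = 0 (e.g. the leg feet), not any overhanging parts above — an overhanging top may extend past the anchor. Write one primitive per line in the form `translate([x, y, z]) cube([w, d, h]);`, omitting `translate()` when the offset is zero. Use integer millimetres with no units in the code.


translate([435, 260, 0]) cube([3511, 92, 24]);
translate([435, 303, 24]) cube([3511, 6, 298]);
translate([435, 260, 322]) cube([3511, 92, 24]);


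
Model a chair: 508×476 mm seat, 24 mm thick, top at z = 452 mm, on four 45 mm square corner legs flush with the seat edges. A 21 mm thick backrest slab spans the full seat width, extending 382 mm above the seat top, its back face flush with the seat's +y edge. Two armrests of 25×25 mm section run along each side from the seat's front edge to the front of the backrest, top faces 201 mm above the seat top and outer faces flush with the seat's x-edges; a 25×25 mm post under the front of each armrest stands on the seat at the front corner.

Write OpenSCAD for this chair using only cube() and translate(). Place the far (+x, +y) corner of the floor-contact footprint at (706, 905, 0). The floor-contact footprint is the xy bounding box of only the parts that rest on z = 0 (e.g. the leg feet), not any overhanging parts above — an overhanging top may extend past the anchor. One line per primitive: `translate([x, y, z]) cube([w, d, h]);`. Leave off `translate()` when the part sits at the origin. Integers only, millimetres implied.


translate([198, 429, 428]) cube([508, 476, 24]);
translate([198, 429, 0]) cube([45, 45, 428]);
translate([661, 429, 0]) cube([45, 45, 428]);
translate([198, 860, 0]) cube([45, 45, 428]);
translate([661, 860, 0]) cube([45, 45, 428]);
translate([198, 884, 452]) cube([508, 21, 382]);
translate([198, 429, 628]) cube([25, 455, 25]);
translate([681, 429, 628]) cube([25, 455, 25]);
translate([198, 429, 452]) cube([25, 25, 176]);
translate([681, 429, 452]) cube([25, 25, 176]);


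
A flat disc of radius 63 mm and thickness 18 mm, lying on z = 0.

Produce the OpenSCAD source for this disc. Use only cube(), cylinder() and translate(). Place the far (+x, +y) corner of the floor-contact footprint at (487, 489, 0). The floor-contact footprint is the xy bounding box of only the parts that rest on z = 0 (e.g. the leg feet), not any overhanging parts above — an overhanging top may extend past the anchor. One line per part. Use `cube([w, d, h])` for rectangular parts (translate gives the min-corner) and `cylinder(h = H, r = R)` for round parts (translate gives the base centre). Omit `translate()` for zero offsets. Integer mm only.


translate([424, 426, 0]) cylinder(h = 18, r = 63);


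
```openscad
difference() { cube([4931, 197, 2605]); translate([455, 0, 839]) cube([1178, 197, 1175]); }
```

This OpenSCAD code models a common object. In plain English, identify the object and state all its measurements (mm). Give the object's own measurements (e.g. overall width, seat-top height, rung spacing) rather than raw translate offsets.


A wall 4931 mm long (x), 197 mm thick (y), 2605 mm tall, with a rectangular window opening cut through it. The opening is 1178 mm wide and 1175 mm tall; its sill is at z = 839 mm and its near (−x) edge is 455 mm from the wall's −x end. The opening passes through the full wall thickness.


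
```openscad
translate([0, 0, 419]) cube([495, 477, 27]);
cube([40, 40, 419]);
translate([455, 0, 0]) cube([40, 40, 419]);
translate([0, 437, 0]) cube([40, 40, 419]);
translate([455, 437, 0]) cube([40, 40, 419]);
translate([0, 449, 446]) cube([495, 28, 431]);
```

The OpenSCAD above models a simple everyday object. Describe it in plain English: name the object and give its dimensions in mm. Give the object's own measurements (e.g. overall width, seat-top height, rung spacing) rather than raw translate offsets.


A chair. The seat is a 495×477×27 mm slab with its top at z = 446 mm, on four 40×40 mm corner legs (flush with the seat edges, standing on z = 0). A flat backrest 28 mm thick, 431 mm tall, spans the full seat width and rises from the seat top along its +y edge, rear face flush with the rear of the seat.


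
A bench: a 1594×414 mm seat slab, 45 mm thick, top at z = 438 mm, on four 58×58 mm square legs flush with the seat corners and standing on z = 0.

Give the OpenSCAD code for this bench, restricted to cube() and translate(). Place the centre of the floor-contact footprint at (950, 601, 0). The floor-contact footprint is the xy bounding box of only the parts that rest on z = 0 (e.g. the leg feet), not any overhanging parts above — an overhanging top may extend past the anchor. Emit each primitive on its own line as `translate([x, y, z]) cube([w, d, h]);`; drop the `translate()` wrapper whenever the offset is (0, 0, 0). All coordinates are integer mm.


// leg_h = 438 − 45 = 393
translate([153, 394, 393]) cube([1594, 414, 45]);
translate([153, 394, 0]) cube([58, 58, 393]);
translate([153, 750, 0]) cube([58, 58, 393]);
translate([1689, 394, 0]) cube([58, 58, 393]);
translate([1689, 750, 0]) cube([58, 58, 393]);


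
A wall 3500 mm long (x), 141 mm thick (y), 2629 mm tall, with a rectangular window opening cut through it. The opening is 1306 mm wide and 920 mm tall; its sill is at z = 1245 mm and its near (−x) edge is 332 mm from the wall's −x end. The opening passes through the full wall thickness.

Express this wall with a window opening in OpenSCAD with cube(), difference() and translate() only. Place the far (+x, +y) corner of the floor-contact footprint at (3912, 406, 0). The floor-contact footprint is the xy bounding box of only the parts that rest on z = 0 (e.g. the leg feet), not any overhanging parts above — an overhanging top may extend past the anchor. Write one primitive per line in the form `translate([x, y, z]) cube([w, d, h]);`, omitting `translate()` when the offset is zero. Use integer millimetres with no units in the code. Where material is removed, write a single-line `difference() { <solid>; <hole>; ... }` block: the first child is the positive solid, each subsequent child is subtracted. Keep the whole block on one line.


difference() { translate([412, 265, 0]) cube([3500, 141, 2629]); translate([744, 265, 1245]) cube([1306, 141, 920]); }


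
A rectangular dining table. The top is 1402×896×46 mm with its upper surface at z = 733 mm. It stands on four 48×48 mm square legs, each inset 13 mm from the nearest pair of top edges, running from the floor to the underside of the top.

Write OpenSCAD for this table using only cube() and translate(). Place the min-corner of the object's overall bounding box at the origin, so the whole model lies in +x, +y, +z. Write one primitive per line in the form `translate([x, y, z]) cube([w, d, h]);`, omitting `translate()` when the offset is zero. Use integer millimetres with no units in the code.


translate([0, 0, 687]) cube([1402, 896, 46]);
translate([13, 13, 0]) cube([48, 48, 687]);
translate([1341, 13, 0]) cube([48, 48, 687]);
translate([13, 835, 0]) cube([48, 48, 687]);
translate([1341, 835, 0]) cube([48, 48, 687]);


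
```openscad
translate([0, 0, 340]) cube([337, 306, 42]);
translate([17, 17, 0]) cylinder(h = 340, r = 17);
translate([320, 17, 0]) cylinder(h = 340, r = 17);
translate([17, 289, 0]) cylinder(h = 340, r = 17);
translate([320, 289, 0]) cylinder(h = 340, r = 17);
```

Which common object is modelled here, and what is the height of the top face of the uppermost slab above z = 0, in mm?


A stool. The seat height is 382 mm.

A 337×306×42 slab at z = 340 on four corner cylinders — a stool. The seat top is 340 + 42 = 382 mm.


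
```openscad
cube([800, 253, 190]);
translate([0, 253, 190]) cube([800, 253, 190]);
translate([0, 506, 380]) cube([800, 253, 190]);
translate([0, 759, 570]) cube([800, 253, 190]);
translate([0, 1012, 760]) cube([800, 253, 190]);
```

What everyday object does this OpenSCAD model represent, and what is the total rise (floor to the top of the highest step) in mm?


A staircase. The total rise is 950 mm.

5 identical blocks, each offset up and back from the previous — a staircase. Each step is 190 mm tall and there are 5 of them, so the total rise is 5 × 190 = 950 mm.


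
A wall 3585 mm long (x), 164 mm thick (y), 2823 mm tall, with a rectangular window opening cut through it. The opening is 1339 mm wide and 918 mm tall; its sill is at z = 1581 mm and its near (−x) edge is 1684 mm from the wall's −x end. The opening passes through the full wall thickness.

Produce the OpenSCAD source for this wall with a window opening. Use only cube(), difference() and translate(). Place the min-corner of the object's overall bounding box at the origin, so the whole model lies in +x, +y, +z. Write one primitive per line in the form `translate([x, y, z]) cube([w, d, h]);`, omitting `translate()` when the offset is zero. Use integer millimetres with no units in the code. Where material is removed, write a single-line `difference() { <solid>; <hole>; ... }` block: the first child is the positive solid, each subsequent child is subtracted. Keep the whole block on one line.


difference() { cube([3585, 164, 2823]); translate([1684, 0, 1581]) cube([1339, 164, 918]); }


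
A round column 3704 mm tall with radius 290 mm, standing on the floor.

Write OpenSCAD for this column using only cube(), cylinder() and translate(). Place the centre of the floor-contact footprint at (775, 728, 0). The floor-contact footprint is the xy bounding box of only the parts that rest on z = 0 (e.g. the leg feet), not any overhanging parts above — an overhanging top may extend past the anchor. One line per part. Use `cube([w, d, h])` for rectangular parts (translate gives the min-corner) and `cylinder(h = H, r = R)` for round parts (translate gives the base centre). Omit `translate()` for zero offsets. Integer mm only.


translate([775, 728, 0]) cylinder(h = 3704, r = 290);


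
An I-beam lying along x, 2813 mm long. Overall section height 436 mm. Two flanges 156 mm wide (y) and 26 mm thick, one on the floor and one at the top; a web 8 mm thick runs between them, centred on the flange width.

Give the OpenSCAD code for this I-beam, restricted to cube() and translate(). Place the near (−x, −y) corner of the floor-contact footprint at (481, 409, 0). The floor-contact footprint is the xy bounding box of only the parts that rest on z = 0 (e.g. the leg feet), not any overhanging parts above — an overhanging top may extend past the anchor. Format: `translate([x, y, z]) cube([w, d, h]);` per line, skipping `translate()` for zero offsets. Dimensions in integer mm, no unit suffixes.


translate([481, 409, 0]) cube([2813, 156, 26]);
translate([481, 483, 26]) cube([2813, 8, 384]);
translate([481, 409, 410]) cube([2813, 156, 26]);


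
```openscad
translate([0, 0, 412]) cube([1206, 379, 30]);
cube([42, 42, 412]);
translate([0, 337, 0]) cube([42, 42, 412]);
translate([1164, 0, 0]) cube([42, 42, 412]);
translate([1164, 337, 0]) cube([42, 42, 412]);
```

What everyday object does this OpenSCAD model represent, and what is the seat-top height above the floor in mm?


A bench. The seat-top height is 442 mm.

A long slab on four corner posts — a bench. The slab sits at z = 412 with thickness 30, so the top is 412 + 30 = 442 mm.


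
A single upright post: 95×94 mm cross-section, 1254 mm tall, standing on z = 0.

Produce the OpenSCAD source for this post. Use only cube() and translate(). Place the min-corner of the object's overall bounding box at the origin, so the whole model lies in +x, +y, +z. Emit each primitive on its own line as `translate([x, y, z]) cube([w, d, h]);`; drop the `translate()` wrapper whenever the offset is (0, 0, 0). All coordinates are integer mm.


cube([95, 94, 1254]);


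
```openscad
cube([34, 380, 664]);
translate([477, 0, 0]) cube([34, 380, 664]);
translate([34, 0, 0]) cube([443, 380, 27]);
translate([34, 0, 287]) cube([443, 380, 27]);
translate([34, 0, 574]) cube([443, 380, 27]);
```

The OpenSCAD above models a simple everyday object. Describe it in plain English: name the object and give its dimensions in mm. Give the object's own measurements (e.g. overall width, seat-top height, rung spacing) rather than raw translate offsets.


An open bookshelf. Two side panels, each 34 mm thick, 380 mm deep and 664 mm tall, stand 511 mm apart (outside-to-outside). Between them sit 3 shelves, each 27 mm thick and 380 mm deep, spanning the full gap between the sides. The bottom shelf rests on the floor (its underside at z = 0) and the clear gap between one shelf's top and the next shelf's underside is 260 mm.


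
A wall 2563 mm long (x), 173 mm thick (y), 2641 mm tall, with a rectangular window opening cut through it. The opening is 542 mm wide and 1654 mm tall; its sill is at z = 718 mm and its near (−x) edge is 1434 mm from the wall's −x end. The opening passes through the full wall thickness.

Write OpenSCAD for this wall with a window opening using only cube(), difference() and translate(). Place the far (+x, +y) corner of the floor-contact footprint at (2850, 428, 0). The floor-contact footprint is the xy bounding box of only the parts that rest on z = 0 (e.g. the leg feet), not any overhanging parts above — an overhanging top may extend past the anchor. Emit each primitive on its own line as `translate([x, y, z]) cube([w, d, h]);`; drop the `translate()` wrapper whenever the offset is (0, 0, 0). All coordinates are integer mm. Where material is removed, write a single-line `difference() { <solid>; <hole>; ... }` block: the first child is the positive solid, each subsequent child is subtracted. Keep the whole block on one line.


difference() { translate([287, 255, 0]) cube([2563, 173, 2641]); translate([1721, 255, 718]) cube([542, 173, 1654]); }


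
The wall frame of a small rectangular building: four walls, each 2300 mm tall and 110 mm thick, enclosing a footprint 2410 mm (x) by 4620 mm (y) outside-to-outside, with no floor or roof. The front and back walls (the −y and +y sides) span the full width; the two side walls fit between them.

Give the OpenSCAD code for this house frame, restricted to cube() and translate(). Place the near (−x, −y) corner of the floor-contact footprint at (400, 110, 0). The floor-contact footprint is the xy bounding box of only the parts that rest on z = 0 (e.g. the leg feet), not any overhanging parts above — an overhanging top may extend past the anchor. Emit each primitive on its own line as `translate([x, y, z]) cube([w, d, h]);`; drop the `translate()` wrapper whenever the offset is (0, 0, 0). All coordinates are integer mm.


translate([400, 110, 0]) cube([2410, 110, 2300]);
translate([400, 4620, 0]) cube([2410, 110, 2300]);
translate([400, 220, 0]) cube([110, 4400, 2300]);
translate([2700, 220, 0]) cube([110, 4400, 2300]);


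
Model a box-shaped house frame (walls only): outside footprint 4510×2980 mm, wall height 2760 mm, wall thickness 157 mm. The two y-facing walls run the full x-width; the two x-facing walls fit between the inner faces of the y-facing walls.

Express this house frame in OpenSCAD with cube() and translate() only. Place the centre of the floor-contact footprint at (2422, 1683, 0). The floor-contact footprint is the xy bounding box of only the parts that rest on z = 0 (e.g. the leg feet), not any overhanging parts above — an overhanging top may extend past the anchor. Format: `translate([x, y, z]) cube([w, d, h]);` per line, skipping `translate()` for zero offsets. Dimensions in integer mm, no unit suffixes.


translate([167, 193, 0]) cube([4510, 157, 2760]);
translate([167, 3016, 0]) cube([4510, 157, 2760]);
translate([167, 350, 0]) cube([157, 2666, 2760]);
translate([4520, 350, 0]) cube([157, 2666, 2760]);


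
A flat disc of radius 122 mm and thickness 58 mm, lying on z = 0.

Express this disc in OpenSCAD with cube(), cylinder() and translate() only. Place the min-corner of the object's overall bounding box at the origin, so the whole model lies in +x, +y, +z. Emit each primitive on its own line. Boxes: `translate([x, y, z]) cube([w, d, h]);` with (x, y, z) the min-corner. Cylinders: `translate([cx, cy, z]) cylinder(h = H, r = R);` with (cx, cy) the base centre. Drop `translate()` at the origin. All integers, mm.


translate([122, 122, 0]) cylinder(h = 58, r = 122);


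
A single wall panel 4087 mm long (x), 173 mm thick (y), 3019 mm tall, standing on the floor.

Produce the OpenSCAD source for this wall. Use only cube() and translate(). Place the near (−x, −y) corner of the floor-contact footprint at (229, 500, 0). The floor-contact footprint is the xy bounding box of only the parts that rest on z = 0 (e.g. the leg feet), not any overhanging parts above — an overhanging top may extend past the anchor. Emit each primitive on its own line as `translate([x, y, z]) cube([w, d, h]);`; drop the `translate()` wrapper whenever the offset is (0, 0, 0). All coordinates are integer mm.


translate([229, 500, 0]) cube([4087, 173, 3019]);
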